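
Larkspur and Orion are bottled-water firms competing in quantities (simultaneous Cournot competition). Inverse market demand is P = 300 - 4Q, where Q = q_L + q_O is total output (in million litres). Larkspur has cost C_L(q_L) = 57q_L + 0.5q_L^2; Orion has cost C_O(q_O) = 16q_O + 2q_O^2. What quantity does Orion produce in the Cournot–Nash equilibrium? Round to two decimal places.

17.22

Larkspur's profit: π_L = (300 - 4Q)q_L - (57q_L + (1/2)q_L²). Setting ∂π_L/∂q_L = 0: 243 - 9q_L - 4(q_O) = 0.
Orion's first-order condition: 284 - 12q_O - 4(q_L) = 0.
Rearranging gives the reaction functions q_L = (243 - 4q_O)/9 and q_O = (284 - 4q_L)/12.
Solving the pair: q_L = 445/23, q_O = 396/23.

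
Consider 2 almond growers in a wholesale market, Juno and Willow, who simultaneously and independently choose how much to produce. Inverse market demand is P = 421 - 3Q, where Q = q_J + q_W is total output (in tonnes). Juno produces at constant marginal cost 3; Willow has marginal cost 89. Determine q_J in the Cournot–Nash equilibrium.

Juno's profit: π_J = (421 - 3Q)q_J - (3q_J). Setting ∂π_J/∂q_J = 0: 418 - 6q_J - 3(q_W) = 0.
Willow's profit: π_W = (421 - 3Q)q_W - (89q_W). Setting ∂π_W/∂q_W = 0: 332 - 6q_W - 3(q_J) = 0.
So q_J = (418 - 3q_W)/6 and q_W = (332 - 3q_J)/6.
Solving the pair: q_J = 56, q_W = 82/3.

56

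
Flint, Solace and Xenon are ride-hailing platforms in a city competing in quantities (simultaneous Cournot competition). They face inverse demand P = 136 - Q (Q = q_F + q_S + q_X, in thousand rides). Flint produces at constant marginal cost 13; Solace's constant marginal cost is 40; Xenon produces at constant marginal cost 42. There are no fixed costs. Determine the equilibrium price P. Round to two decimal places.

Flint's profit: π_F = (136 - Q)q_F - (13q_F). Setting ∂π_F/∂q_F = 0: 123 - 2q_F - (q_S + q_X) = 0.
Solace's first-order condition: 96 - 2q_S - (q_F + q_X) = 0.
Xenon's first-order condition: 94 - 2q_X - (q_F + q_S) = 0.
Adding the 3 conditions: 313 − 2Q − 2Q = 0, i.e. Q = 313/4.
Back-substituting: q_F = (123 − 313/4) = 179/4, q_S = (96 − 313/4) = 71/4, q_X = (94 − 313/4) = 63/4.
Total output Q = 313/4, so price P = 136 - 313/4 = 231/4.

57.75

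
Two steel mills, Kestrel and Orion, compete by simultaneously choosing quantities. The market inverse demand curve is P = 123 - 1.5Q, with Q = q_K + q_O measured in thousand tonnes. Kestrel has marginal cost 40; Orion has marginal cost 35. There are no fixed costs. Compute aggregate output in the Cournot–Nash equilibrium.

Kestrel's profit: π_K = (123 - 1.5Q)q_K - (40q_K). Setting ∂π_K/∂q_K = 0: 83 - 3q_K - (3/2)(q_O) = 0.
Orion's profit: π_O = (123 - 1.5Q)q_O - (35q_O). Setting ∂π_O/∂q_O = 0: 88 - 3q_O - (3/2)(q_K) = 0.
So q_K = (83 - (3/2)q_O)/3 and q_O = (88 - (3/2)q_K)/3.
Solving the pair: q_K = 52/3, q_O = 62/3.
Total output Q = 52/3 + 62/3 = 38.

38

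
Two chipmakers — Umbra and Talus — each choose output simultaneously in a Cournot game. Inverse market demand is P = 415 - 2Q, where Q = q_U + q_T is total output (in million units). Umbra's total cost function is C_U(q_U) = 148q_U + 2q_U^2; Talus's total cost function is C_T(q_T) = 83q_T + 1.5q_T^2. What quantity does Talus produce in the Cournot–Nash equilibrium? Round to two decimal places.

40.81

Umbra's profit: π_U = (415 - 2Q)q_U - (148q_U + 2q_U²). Setting ∂π_U/∂q_U = 0: 267 - 8q_U - 2(q_T) = 0.
Talus's profit: π_T = (415 - 2Q)q_T - (83q_T + (3/2)q_T²). Setting ∂π_T/∂q_T = 0: 332 - 7q_T - 2(q_U) = 0.
Best responses: q_U = (267 - 2q_T)/8, q_T = (332 - 2q_U)/7.
Substituting one into the other gives q_U = 1205/52 and q_T = 1061/26.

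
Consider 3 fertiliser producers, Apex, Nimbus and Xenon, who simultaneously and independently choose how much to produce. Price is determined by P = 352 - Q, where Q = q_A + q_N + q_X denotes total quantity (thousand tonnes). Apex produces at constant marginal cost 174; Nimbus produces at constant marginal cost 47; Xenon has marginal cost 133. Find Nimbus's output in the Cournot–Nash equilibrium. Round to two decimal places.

Apex's profit: π_A = (352 - Q)q_A - (174q_A). Setting ∂π_A/∂q_A = 0: 178 - 2q_A - (q_N + q_X) = 0.
Nimbus's profit: π_N = (352 - Q)q_N - (47q_N). Setting ∂π_N/∂q_N = 0: 305 - 2q_N - (q_A + q_X) = 0.
Xenon's first-order condition: 219 - 2q_X - (q_A + q_N) = 0.
Summing all 3 equations gives 702 − 4Q = 0, hence Q = 351/2.
Back-substituting: q_A = (178 − 351/2) = 5/2, q_N = (305 − 351/2) = 259/2, q_X = (219 − 351/2) = 87/2.

129.50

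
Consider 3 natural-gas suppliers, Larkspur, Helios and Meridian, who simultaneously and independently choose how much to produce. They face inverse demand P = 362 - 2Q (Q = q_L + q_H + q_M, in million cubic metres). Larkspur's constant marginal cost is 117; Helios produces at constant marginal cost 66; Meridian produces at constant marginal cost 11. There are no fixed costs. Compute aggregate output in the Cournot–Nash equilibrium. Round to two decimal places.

Larkspur's profit: π_L = (362 - 2Q)q_L - (117q_L). Setting ∂π_L/∂q_L = 0: 245 - 4q_L - 2(q_H + q_M) = 0.
Helios's profit: π_H = (362 - 2Q)q_H - (66q_H). Setting ∂π_H/∂q_H = 0: 296 - 4q_H - 2(q_L + q_M) = 0.
Meridian's first-order condition: 351 - 4q_M - 2(q_L + q_H) = 0.
Summing all 3 equations gives 892 − 8Q = 0, hence Q = 223/2.
Back-substituting: q_L = (245 − 223)/2 = 11, q_H = (296 − 223)/2 = 73/2, q_M = (351 − 223)/2 = 64.
Total output Q = 11 + 73/2 + 64 = 223/2.

111.50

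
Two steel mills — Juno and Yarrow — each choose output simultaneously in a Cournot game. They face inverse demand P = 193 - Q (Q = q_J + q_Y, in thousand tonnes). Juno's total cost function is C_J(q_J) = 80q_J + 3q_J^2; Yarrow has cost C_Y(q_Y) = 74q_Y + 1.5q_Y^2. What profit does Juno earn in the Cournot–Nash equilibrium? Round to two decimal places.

523.12

Juno's profit: π_J = (193 - Q)q_J - (80q_J + 3q_J²). Setting ∂π_J/∂q_J = 0: 113 - 8q_J - (q_Y) = 0.
Yarrow's profit: π_Y = (193 - Q)q_Y - (74q_Y + (3/2)q_Y²). Setting ∂π_Y/∂q_Y = 0: 119 - 5q_Y - (q_J) = 0.
Best responses: q_J = (113 - q_Y)/8, q_Y = (119 - q_J)/5.
Substituting one into the other gives q_J = 446/39 and q_Y = 839/39.
Price P = 193 - 1285/39 = 160.0513.
Juno's profit: 160.0513·(446/39) - 80·(446/39) - 3(446/39)² = 523.1190.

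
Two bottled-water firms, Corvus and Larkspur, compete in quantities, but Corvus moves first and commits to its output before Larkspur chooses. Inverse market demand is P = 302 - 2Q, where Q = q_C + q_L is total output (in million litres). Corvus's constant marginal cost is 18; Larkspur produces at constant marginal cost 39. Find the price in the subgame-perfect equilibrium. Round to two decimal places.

94.25

Solve by backward induction. Given q_C, the follower Larkspur maximises π_L = (302 - 2q_C - 2q_L)q_L - 39q_L.
Setting the follower's marginal profit to zero, 263 - 2q_C - 4q_L = 0, i.e. q_L = (263 - 2q_C)/4.
Corvus substitutes q_L(q_C) into its own profit: π_C = q_C(302 - 2q_C - (263 - 2q_C)/2) - 18q_C = (341/2 - q_C)q_C - 18q_C.
Maximising: ∂π_C/∂q_C = 305/2 - 2q_C = 0, giving q_C = 305/4.
Then q_L = (263 - 2·(305/4))/4 = 221/8.
Total output Q = 831/8, so price P = 302 - 2·(831/8) = 377/4.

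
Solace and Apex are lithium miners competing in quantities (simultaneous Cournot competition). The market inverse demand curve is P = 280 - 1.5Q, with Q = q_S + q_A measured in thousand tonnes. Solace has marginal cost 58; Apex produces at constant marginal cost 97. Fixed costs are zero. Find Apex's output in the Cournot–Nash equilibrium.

32

Solace's profit: π_S = (280 - 1.5Q)q_S - (58q_S). Setting ∂π_S/∂q_S = 0: 222 - 3q_S - (3/2)(q_A) = 0.
Apex's first-order condition: 183 - 3q_A - (3/2)(q_S) = 0.
Best responses: q_S = (222 - (3/2)q_A)/3, q_A = (183 - (3/2)q_S)/3.
Substituting one into the other gives q_S = 58 and q_A = 32.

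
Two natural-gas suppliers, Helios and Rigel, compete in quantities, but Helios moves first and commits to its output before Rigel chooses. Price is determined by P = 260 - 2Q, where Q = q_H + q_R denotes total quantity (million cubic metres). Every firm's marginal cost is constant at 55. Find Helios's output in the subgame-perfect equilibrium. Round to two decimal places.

51.25

Solve by backward induction. Given q_H, the follower Rigel maximises π_R = (260 - 2q_H - 2q_R)q_R - 55q_R.
∂π_R/∂q_R = 205 - 2q_H - 4q_R = 0 gives the reaction function q_R = (205 - 2q_H)/4.
Helios substitutes q_R(q_H) into its own profit: π_H = q_H(260 - 2q_H - (205 - 2q_H)/2) - 55q_H = (315/2 - q_H)q_H - 55q_H.
The leader's first-order condition 205/2 - 2q_H = 0 yields q_H = 205/4.
Then q_R = (205 - 2·(205/4))/4 = 205/8.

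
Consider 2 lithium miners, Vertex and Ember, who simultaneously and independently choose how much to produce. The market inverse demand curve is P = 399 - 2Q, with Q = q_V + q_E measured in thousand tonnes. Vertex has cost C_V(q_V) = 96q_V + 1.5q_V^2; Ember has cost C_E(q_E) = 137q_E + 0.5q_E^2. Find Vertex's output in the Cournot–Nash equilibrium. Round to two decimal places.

31.97

Vertex's profit: π_V = (399 - 2Q)q_V - (96q_V + (3/2)q_V²). Setting ∂π_V/∂q_V = 0: 303 - 7q_V - 2(q_E) = 0.
Ember's profit: π_E = (399 - 2Q)q_E - (137q_E + (1/2)q_E²). Setting ∂π_E/∂q_E = 0: 262 - 5q_E - 2(q_V) = 0.
Best responses: q_V = (303 - 2q_E)/7, q_E = (262 - 2q_V)/5.
Solving the pair: q_V = 991/31, q_E = 1228/31.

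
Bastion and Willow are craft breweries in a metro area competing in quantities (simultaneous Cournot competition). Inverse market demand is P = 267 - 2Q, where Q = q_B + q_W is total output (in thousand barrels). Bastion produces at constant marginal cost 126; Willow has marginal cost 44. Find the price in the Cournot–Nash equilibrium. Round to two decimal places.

145.67

Bastion's profit: π_B = (267 - 2Q)q_B - (126q_B). Setting ∂π_B/∂q_B = 0: 141 - 4q_B - 2(q_W) = 0.
Willow's profit: π_W = (267 - 2Q)q_W - (44q_W). Setting ∂π_W/∂q_W = 0: 223 - 4q_W - 2(q_B) = 0.
Rearranging gives the reaction functions q_B = (141 - 2q_W)/4 and q_W = (223 - 2q_B)/4.
Solving the pair: q_B = 59/6, q_W = 305/6.
Total output Q = 182/3, so price P = 267 - 2·(182/3) = 437/3.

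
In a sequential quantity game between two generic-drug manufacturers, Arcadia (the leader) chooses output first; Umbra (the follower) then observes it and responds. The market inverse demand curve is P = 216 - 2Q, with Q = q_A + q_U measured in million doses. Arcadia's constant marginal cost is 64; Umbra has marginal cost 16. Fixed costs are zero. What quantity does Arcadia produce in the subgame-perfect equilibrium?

26

The follower Umbra best-responds to any q_A: π_U = (216 - 2Q)q_U - 16q_U.
Setting the follower's marginal profit to zero, 200 - 2q_A - 4q_U = 0, i.e. q_U = (200 - 2q_A)/4.
Arcadia substitutes q_U(q_A) into its own profit: π_A = q_A(216 - 2q_A - (200 - 2q_A)/2) - 64q_A = (116 - q_A)q_A - 64q_A.
Leader FOC: 52 - 2q_A = 0, so q_A = 26.
Then q_U = (200 - 2·26)/4 = 37.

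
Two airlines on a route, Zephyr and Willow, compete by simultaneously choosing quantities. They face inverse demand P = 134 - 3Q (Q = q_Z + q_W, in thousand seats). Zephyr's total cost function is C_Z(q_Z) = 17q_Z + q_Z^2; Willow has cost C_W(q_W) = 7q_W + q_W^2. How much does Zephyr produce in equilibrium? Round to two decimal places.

Zephyr's profit: π_Z = (134 - 3Q)q_Z - (17q_Z + q_Z²). Setting ∂π_Z/∂q_Z = 0: 117 - 8q_Z - 3(q_W) = 0.
Willow's profit: π_W = (134 - 3Q)q_W - (7q_W + q_W²). Setting ∂π_W/∂q_W = 0: 127 - 8q_W - 3(q_Z) = 0.
Rearranging gives the reaction functions q_Z = (117 - 3q_W)/8 and q_W = (127 - 3q_Z)/8.
Substituting one into the other gives q_Z = 111/11 and q_W = 133/11.

10.09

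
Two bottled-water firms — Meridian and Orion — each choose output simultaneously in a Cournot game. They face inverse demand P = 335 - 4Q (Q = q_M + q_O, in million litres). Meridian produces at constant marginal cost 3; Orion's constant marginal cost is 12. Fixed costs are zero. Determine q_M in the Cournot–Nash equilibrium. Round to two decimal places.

28.42

Meridian's profit: π_M = (335 - 4Q)q_M - (3q_M). Setting ∂π_M/∂q_M = 0: 332 - 8q_M - 4(q_O) = 0.
Orion's profit: π_O = (335 - 4Q)q_O - (12q_O). Setting ∂π_O/∂q_O = 0: 323 - 8q_O - 4(q_M) = 0.
So q_M = (332 - 4q_O)/8 and q_O = (323 - 4q_M)/8.
Solving the pair: q_M = 341/12, q_O = 157/6.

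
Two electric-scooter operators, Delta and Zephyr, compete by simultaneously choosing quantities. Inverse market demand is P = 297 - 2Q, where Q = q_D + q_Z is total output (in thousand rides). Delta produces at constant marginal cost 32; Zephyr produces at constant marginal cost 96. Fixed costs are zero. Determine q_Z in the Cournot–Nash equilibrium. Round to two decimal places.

22.83

Delta's profit: π_D = (297 - 2Q)q_D - (32q_D). Setting ∂π_D/∂q_D = 0: 265 - 4q_D - 2(q_Z) = 0.
Zephyr's first-order condition: 201 - 4q_Z - 2(q_D) = 0.
So q_D = (265 - 2q_Z)/4 and q_Z = (201 - 2q_D)/4.
Solving the pair: q_D = 329/6, q_Z = 137/6.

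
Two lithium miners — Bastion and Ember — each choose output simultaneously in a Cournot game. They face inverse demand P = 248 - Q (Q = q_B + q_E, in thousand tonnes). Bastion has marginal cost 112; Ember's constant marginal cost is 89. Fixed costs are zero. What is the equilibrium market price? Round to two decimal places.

Bastion's profit: π_B = (248 - Q)q_B - (112q_B). Setting ∂π_B/∂q_B = 0: 136 - 2q_B - (q_E) = 0.
Ember's profit: π_E = (248 - Q)q_E - (89q_E). Setting ∂π_E/∂q_E = 0: 159 - 2q_E - (q_B) = 0.
Rearranging gives the reaction functions q_B = (136 - q_E)/2 and q_E = (159 - q_B)/2.
Substituting one into the other gives q_B = 113/3 and q_E = 182/3.
Total output Q = 295/3, so price P = 248 - 295/3 = 449/3.

149.67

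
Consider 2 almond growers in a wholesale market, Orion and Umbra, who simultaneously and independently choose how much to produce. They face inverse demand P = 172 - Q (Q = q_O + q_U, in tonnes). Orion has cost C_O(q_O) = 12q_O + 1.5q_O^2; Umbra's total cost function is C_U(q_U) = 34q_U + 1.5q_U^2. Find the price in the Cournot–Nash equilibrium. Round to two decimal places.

122.33

Orion's profit: π_O = (172 - Q)q_O - (12q_O + (3/2)q_O²). Setting ∂π_O/∂q_O = 0: 160 - 5q_O - (q_U) = 0.
Umbra's profit: π_U = (172 - Q)q_U - (34q_U + (3/2)q_U²). Setting ∂π_U/∂q_U = 0: 138 - 5q_U - (q_O) = 0.
So q_O = (160 - q_U)/5 and q_U = (138 - q_O)/5.
Substituting one into the other gives q_O = 331/12 and q_U = 265/12.
Total output Q = 149/3, so price P = 172 - 149/3 = 367/3.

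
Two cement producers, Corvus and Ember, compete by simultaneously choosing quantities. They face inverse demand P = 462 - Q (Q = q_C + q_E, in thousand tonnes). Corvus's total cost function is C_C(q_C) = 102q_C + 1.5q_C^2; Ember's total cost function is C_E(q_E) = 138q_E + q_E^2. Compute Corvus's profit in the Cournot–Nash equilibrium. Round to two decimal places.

Corvus's profit: π_C = (462 - Q)q_C - (102q_C + (3/2)q_C²). Setting ∂π_C/∂q_C = 0: 360 - 5q_C - (q_E) = 0.
Ember's profit: π_E = (462 - Q)q_E - (138q_E + q_E²). Setting ∂π_E/∂q_E = 0: 324 - 4q_E - (q_C) = 0.
Best responses: q_C = (360 - q_E)/5, q_E = (324 - q_C)/4.
Substituting one into the other gives q_C = 1116/19 and q_E = 1260/19.
Price P = 462 - 125.0526 = 336.9474.
Corvus's profit: 336.9474·(1116/19) - 102·(1116/19) - (3/2)(1116/19)² = 8625.0416.

8625.04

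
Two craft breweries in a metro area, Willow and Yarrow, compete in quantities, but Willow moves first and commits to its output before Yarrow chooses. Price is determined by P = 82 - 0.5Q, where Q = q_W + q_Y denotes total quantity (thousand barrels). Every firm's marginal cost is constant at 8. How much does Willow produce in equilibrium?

74

Solve by backward induction. Given q_W, the follower Yarrow maximises π_Y = (82 - (1/2)q_W - (1/2)q_Y)q_Y - 8q_Y.
Setting the follower's marginal profit to zero, 74 - (1/2)q_W - q_Y = 0, i.e. q_Y = (74 - (1/2)q_W).
Willow substitutes q_Y(q_W) into its own profit: π_W = q_W(82 - (1/2)q_W - (74 - (1/2)q_W)/2) - 8q_W = (45 - (1/4)q_W)q_W - 8q_W.
Leader FOC: 37 - (1/2)q_W = 0, so q_W = 74.
Then q_Y = (74 - (1/2)·74) = 37.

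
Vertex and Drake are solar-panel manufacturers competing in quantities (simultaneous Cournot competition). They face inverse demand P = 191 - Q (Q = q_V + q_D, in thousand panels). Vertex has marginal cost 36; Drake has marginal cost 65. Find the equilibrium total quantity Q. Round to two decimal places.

93.67

Vertex's profit: π_V = (191 - Q)q_V - (36q_V). Setting ∂π_V/∂q_V = 0: 155 - 2q_V - (q_D) = 0.
Drake's first-order condition: 126 - 2q_D - (q_V) = 0.
Best responses: q_V = (155 - q_D)/2, q_D = (126 - q_V)/2.
Solving the pair: q_V = 184/3, q_D = 97/3.
Total output Q = 184/3 + 97/3 = 281/3.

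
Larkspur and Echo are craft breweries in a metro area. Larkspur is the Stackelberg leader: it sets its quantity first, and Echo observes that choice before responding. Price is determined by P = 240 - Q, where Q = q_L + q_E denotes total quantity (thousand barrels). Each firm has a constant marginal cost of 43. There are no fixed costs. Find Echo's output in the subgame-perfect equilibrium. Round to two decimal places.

The follower Echo best-responds to any q_L: π_E = (240 - Q)q_E - 43q_E.
Follower FOC: 197 - q_L - 2q_E = 0, so q_E(q_L) = (197 - q_L)/2.
The leader anticipates this reaction. Substituting into P = 240 - Q gives P = 283/2 - (1/2)q_L, so π_L = (283/2 - (1/2)q_L)q_L - 43q_L.
The leader's first-order condition 197/2 - q_L = 0 yields q_L = 197/2.
Then q_E = (197 - 197/2)/2 = 197/4.

49.25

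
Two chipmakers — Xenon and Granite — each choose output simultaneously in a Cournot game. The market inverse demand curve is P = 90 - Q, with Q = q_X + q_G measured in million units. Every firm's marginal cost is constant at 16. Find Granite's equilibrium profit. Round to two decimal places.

A representative firm's profit is π_i = q_i(90 - Q) - 16q_i.
Setting ∂π_i/∂q_i = 0 with rivals' quantities fixed: 74 - 2q_i - q_j = 0.
With identical firms every q_j equals q_i, so q_j = q_i and 74 = 3q_i, giving q_i = 74/3.
Price P = 90 - 148/3 = 122/3.
Granite's profit: (122/3 - 16)·(74/3) = 608.4444.

608.44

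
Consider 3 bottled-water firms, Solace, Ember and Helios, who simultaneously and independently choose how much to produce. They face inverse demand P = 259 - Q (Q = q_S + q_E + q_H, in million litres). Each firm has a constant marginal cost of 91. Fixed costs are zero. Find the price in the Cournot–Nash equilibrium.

Each firm earns π_i = (259 - Q)q_i - 91q_i.
Setting ∂π_i/∂q_i = 0 with rivals' quantities fixed: 168 - 2q_i - Σ_{j≠i} q_j = 0.
With identical firms every q_j equals q_i, so Σ_{j≠i} q_j = 2q_i and 168 = 4q_i, giving q_i = 42.
Total output Q = 126, so price P = 259 - 126 = 133.

133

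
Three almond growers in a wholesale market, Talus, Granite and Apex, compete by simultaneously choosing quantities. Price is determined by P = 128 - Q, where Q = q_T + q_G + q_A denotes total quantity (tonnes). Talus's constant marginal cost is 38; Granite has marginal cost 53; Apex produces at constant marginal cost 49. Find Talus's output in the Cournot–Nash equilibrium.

Talus's profit: π_T = (128 - Q)q_T - (38q_T). Setting ∂π_T/∂q_T = 0: 90 - 2q_T - (q_G + q_A) = 0.
Granite's first-order condition: 75 - 2q_G - (q_T + q_A) = 0.
Apex's profit: π_A = (128 - Q)q_A - (49q_A). Setting ∂π_A/∂q_A = 0: 79 - 2q_A - (q_T + q_G) = 0.
Adding the 3 conditions: 244 − 2Q − 2Q = 0, i.e. Q = 61.
Back-substituting: q_T = (90 − 61) = 29, q_G = (75 − 61) = 14, q_A = (79 − 61) = 18.

29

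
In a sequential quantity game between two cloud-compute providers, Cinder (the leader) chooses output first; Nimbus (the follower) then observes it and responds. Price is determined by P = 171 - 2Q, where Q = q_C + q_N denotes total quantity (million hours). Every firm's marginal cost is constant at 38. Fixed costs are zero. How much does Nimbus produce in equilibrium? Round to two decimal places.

Solve by backward induction. Given q_C, the follower Nimbus maximises π_N = (171 - 2q_C - 2q_N)q_N - 38q_N.
Follower FOC: 133 - 2q_C - 4q_N = 0, so q_N(q_C) = (133 - 2q_C)/4.
Cinder substitutes q_N(q_C) into its own profit: π_C = q_C(171 - 2q_C - (133 - 2q_C)/2) - 38q_C = (209/2 - q_C)q_C - 38q_C.
The leader's first-order condition 133/2 - 2q_C = 0 yields q_C = 133/4.
Then q_N = (133 - 2·(133/4))/4 = 133/8.

16.63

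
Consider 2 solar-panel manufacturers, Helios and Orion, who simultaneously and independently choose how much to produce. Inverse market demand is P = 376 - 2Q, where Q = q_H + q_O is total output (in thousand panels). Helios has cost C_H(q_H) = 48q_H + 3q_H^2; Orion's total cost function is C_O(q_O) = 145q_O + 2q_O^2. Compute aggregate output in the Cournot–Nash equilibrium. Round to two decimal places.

50.21

Helios's profit: π_H = (376 - 2Q)q_H - (48q_H + 3q_H²). Setting ∂π_H/∂q_H = 0: 328 - 10q_H - 2(q_O) = 0.
Orion's first-order condition: 231 - 8q_O - 2(q_H) = 0.
So q_H = (328 - 2q_O)/10 and q_O = (231 - 2q_H)/8.
Solving the pair: q_H = 1081/38, q_O = 827/38.
Total output Q = 1081/38 + 827/38 = 954/19.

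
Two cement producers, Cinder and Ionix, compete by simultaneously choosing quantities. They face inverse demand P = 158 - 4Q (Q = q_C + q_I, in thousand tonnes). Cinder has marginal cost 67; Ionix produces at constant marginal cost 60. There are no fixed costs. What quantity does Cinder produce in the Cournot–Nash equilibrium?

Cinder's profit: π_C = (158 - 4Q)q_C - (67q_C). Setting ∂π_C/∂q_C = 0: 91 - 8q_C - 4(q_I) = 0.
Ionix's first-order condition: 98 - 8q_I - 4(q_C) = 0.
Best responses: q_C = (91 - 4q_I)/8, q_I = (98 - 4q_C)/8.
Solving the pair: q_C = 7, q_I = 35/4.

7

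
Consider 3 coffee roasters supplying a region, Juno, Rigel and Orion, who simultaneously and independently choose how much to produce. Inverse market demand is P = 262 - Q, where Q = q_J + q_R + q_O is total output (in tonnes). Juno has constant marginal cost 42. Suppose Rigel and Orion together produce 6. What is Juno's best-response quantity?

107

With rivals' combined output fixed at 6, Juno's profit is π_J = (262 - 6 - q_J)q_J - (42q_J) = (256 - q_J)q_J - (42q_J).
∂π_J/∂q_J = 214 - 2q_J = 0, so q_J = 107.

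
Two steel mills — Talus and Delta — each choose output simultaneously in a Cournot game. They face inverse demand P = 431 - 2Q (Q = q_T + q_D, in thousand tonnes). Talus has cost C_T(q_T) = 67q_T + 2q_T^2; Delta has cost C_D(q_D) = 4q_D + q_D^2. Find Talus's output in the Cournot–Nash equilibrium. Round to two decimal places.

30.23

Talus's profit: π_T = (431 - 2Q)q_T - (67q_T + 2q_T²). Setting ∂π_T/∂q_T = 0: 364 - 8q_T - 2(q_D) = 0.
Delta's profit: π_D = (431 - 2Q)q_D - (4q_D + q_D²). Setting ∂π_D/∂q_D = 0: 427 - 6q_D - 2(q_T) = 0.
Best responses: q_T = (364 - 2q_D)/8, q_D = (427 - 2q_T)/6.
Substituting one into the other gives q_T = 665/22 and q_D = 672/11.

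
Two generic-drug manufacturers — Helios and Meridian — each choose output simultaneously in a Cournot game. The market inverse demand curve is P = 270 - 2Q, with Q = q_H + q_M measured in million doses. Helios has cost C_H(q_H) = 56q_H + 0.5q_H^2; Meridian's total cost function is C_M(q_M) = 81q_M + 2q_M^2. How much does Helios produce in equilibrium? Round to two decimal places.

37.06

Helios's profit: π_H = (270 - 2Q)q_H - (56q_H + (1/2)q_H²). Setting ∂π_H/∂q_H = 0: 214 - 5q_H - 2(q_M) = 0.
Meridian's profit: π_M = (270 - 2Q)q_M - (81q_M + 2q_M²). Setting ∂π_M/∂q_M = 0: 189 - 8q_M - 2(q_H) = 0.
Rearranging gives the reaction functions q_H = (214 - 2q_M)/5 and q_M = (189 - 2q_H)/8.
Substituting one into the other gives q_H = 667/18 and q_M = 517/36.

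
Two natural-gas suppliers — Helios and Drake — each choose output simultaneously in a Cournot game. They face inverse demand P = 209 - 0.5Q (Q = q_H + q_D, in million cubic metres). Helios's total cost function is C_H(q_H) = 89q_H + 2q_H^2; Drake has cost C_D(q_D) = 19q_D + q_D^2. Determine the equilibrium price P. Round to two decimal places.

169.85

Helios's profit: π_H = (209 - 0.5Q)q_H - (89q_H + 2q_H²). Setting ∂π_H/∂q_H = 0: 120 - 5q_H - (1/2)(q_D) = 0.
Drake's first-order condition: 190 - 3q_D - (1/2)(q_H) = 0.
Best responses: q_H = (120 - (1/2)q_D)/5, q_D = (190 - (1/2)q_H)/3.
Substituting one into the other gives q_H = 1060/59 and q_D = 60.3390.
Total output Q = 78.3051, so price P = 209 - (1/2)·78.3051 = 169.8475.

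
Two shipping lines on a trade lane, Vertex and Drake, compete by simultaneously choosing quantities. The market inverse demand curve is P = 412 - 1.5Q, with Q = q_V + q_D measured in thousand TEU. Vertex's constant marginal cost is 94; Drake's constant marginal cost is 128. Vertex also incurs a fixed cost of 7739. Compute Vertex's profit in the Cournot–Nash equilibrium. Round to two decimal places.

Vertex's profit: π_V = (412 - 1.5Q)q_V - (94q_V). Setting ∂π_V/∂q_V = 0: 318 - 3q_V - (3/2)(q_D) = 0.
Drake's profit: π_D = (412 - 1.5Q)q_D - (128q_D). Setting ∂π_D/∂q_D = 0: 284 - 3q_D - (3/2)(q_V) = 0.
So q_V = (318 - (3/2)q_D)/3 and q_D = (284 - (3/2)q_V)/3.
Solving the pair: q_V = 704/9, q_D = 500/9.
Price P = 412 - (3/2)·(1204/9) = 634/3.
Vertex's profit: (634/3 - 94)·(704/9) - 7739 = 1439.0741.

1439.07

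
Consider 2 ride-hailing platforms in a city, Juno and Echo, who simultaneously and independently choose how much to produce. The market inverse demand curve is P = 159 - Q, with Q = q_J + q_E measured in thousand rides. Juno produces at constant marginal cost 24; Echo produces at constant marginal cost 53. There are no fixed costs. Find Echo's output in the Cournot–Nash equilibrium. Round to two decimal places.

25.67

Juno's profit: π_J = (159 - Q)q_J - (24q_J). Setting ∂π_J/∂q_J = 0: 135 - 2q_J - (q_E) = 0.
Echo's first-order condition: 106 - 2q_E - (q_J) = 0.
So q_J = (135 - q_E)/2 and q_E = (106 - q_J)/2.
Substituting one into the other gives q_J = 164/3 and q_E = 77/3.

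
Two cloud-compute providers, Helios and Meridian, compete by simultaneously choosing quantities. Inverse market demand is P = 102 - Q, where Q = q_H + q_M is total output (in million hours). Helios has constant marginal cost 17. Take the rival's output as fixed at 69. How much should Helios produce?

8

With the rival's output fixed at 69, Helios's profit is π_H = (102 - 69 - q_H)q_H - (17q_H) = (33 - q_H)q_H - (17q_H).
∂π_H/∂q_H = 16 - 2q_H = 0, so q_H = 8.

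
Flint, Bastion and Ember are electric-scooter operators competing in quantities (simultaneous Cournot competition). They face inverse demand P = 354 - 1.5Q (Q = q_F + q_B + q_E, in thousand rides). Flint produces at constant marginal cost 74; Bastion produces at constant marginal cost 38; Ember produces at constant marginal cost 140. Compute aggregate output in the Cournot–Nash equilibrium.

135

Flint's profit: π_F = (354 - 1.5Q)q_F - (74q_F). Setting ∂π_F/∂q_F = 0: 280 - 3q_F - (3/2)(q_B + q_E) = 0.
Bastion's first-order condition: 316 - 3q_B - (3/2)(q_F + q_E) = 0.
Ember's first-order condition: 214 - 3q_E - (3/2)(q_F + q_B) = 0.
Summing all 3 equations gives 810 − 6Q = 0, hence Q = 135.
Back-substituting: q_F = (280 − 405/2)/(3/2) = 155/3, q_B = (316 − 405/2)/(3/2) = 227/3, q_E = (214 − 405/2)/(3/2) = 23/3.
Total output Q = 155/3 + 227/3 + 23/3 = 135.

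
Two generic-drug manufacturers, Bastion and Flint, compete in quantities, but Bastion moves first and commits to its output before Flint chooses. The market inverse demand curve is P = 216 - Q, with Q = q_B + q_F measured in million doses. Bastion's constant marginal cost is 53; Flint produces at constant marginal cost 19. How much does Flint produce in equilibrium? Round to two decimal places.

The follower Flint best-responds to any q_B: π_F = (216 - Q)q_F - 19q_F.
Follower FOC: 197 - q_B - 2q_F = 0, so q_F(q_B) = (197 - q_B)/2.
The leader anticipates this reaction. Substituting into P = 216 - Q gives P = 235/2 - (1/2)q_B, so π_B = (235/2 - (1/2)q_B)q_B - 53q_B.
Maximising: ∂π_B/∂q_B = 129/2 - q_B = 0, giving q_B = 129/2.
Then q_F = (197 - 129/2)/2 = 265/4.

66.25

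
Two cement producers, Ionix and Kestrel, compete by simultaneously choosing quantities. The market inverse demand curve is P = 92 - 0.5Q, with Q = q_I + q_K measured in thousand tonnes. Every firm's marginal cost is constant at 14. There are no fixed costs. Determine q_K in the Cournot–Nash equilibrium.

Each firm earns π_i = (92 - 0.5Q)q_i - 14q_i.
First-order condition (treating rivals' output as given): 78 - q_i - (1/2)q_j = 0.
With identical firms every q_j equals q_i, so q_j = q_i and 78 = (3/2)q_i, giving q_i = 52.

52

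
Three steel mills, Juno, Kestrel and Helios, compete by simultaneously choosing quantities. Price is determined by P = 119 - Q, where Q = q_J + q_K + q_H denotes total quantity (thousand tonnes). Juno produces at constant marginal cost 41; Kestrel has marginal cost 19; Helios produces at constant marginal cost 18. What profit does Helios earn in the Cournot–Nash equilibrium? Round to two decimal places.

976.56

Juno's profit: π_J = (119 - Q)q_J - (41q_J). Setting ∂π_J/∂q_J = 0: 78 - 2q_J - (q_K + q_H) = 0.
Kestrel's profit: π_K = (119 - Q)q_K - (19q_K). Setting ∂π_K/∂q_K = 0: 100 - 2q_K - (q_J + q_H) = 0.
Helios's first-order condition: 101 - 2q_H - (q_J + q_K) = 0.
Summing all 3 equations gives 279 − 4Q = 0, hence Q = 279/4.
Back-substituting: q_J = (78 − 279/4) = 33/4, q_K = (100 − 279/4) = 121/4, q_H = (101 − 279/4) = 125/4.
Price P = 119 - 279/4 = 197/4.
Helios's profit: (197/4 - 18)·(125/4) = 976.5625.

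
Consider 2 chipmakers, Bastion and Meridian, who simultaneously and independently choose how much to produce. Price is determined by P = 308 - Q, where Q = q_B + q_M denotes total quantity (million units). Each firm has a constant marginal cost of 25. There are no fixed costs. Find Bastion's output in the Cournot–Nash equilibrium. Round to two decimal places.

94.33

A representative firm's profit is π_i = q_i(308 - Q) - 25q_i.
Setting ∂π_i/∂q_i = 0 with rivals' quantities fixed: 283 - 2q_i - q_j = 0.
By symmetry each firm produces the same amount; substituting q_j = q_i yields q_i = 283/3.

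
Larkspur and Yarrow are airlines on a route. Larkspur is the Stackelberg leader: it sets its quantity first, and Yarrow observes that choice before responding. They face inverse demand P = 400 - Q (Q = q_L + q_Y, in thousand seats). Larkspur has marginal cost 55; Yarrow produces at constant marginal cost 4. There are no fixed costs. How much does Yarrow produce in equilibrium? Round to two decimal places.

124.50

Solve by backward induction. Given q_L, the follower Yarrow maximises π_Y = (400 - q_L - q_Y)q_Y - 4q_Y.
Follower FOC: 396 - q_L - 2q_Y = 0, so q_Y(q_L) = (396 - q_L)/2.
The leader anticipates this reaction. Substituting into P = 400 - Q gives P = 202 - (1/2)q_L, so π_L = (202 - (1/2)q_L)q_L - 55q_L.
Maximising: ∂π_L/∂q_L = 147 - q_L = 0, giving q_L = 147.
Then q_Y = (396 - 147)/2 = 249/2.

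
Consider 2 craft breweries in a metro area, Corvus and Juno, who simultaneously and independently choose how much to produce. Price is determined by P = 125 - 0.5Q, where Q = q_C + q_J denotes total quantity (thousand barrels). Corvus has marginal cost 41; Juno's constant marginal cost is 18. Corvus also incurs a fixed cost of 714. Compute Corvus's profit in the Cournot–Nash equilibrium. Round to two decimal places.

Corvus's profit: π_C = (125 - 0.5Q)q_C - (41q_C). Setting ∂π_C/∂q_C = 0: 84 - q_C - (1/2)(q_J) = 0.
Juno's profit: π_J = (125 - 0.5Q)q_J - (18q_J). Setting ∂π_J/∂q_J = 0: 107 - q_J - (1/2)(q_C) = 0.
Rearranging gives the reaction functions q_C = (84 - (1/2)q_J) and q_J = (107 - (1/2)q_C).
Solving the pair: q_C = 122/3, q_J = 260/3.
Price P = 125 - (1/2)·(382/3) = 184/3.
Corvus's profit: (184/3 - 41)·(122/3) - 714 = 1016/9.

112.89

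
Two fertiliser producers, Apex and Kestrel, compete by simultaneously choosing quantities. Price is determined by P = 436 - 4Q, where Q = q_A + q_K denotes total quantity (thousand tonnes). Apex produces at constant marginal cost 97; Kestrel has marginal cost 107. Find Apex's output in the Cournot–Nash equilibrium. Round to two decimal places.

Apex's profit: π_A = (436 - 4Q)q_A - (97q_A). Setting ∂π_A/∂q_A = 0: 339 - 8q_A - 4(q_K) = 0.
Kestrel's profit: π_K = (436 - 4Q)q_K - (107q_K). Setting ∂π_K/∂q_K = 0: 329 - 8q_K - 4(q_A) = 0.
Best responses: q_A = (339 - 4q_K)/8, q_K = (329 - 4q_A)/8.
Substituting one into the other gives q_A = 349/12 and q_K = 319/12.

29.08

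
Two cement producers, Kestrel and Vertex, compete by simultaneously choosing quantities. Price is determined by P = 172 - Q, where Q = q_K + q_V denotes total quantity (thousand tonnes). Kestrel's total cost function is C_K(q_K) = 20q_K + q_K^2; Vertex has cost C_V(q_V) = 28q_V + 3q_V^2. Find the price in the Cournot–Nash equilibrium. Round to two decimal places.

Kestrel's profit: π_K = (172 - Q)q_K - (20q_K + q_K²). Setting ∂π_K/∂q_K = 0: 152 - 4q_K - (q_V) = 0.
Vertex's first-order condition: 144 - 8q_V - (q_K) = 0.
Rearranging gives the reaction functions q_K = (152 - q_V)/4 and q_V = (144 - q_K)/8.
Solving the pair: q_K = 1072/31, q_V = 424/31.
Total output Q = 1496/31, so price P = 172 - 1496/31 = 123.7419.

123.74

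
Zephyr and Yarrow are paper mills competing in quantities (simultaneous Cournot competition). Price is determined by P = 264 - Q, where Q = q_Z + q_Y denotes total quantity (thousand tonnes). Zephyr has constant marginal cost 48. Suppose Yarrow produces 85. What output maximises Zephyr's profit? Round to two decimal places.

With the rival's output fixed at 85, Zephyr's profit is π_Z = (264 - 85 - q_Z)q_Z - (48q_Z) = (179 - q_Z)q_Z - (48q_Z).
∂π_Z/∂q_Z = 131 - 2q_Z = 0, so q_Z = 131/2.

65.50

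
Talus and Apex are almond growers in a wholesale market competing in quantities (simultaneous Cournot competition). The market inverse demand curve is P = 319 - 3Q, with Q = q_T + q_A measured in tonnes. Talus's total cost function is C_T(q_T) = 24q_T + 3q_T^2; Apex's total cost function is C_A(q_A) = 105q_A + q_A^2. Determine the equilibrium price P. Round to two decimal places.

201.72

Talus's profit: π_T = (319 - 3Q)q_T - (24q_T + 3q_T²). Setting ∂π_T/∂q_T = 0: 295 - 12q_T - 3(q_A) = 0.
Apex's profit: π_A = (319 - 3Q)q_A - (105q_A + q_A²). Setting ∂π_A/∂q_A = 0: 214 - 8q_A - 3(q_T) = 0.
Best responses: q_T = (295 - 3q_A)/12, q_A = (214 - 3q_T)/8.
Substituting one into the other gives q_T = 1718/87 and q_A = 561/29.
Total output Q = 39.0920, so price P = 319 - 3·39.0920 = 201.7241.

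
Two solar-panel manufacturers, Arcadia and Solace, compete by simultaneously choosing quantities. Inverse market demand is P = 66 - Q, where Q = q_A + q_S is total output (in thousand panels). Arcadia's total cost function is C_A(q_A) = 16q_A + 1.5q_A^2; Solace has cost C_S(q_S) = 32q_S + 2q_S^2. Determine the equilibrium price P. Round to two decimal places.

Arcadia's profit: π_A = (66 - Q)q_A - (16q_A + (3/2)q_A²). Setting ∂π_A/∂q_A = 0: 50 - 5q_A - (q_S) = 0.
Solace's profit: π_S = (66 - Q)q_S - (32q_S + 2q_S²). Setting ∂π_S/∂q_S = 0: 34 - 6q_S - (q_A) = 0.
So q_A = (50 - q_S)/5 and q_S = (34 - q_A)/6.
Solving the pair: q_A = 266/29, q_S = 120/29.
Total output Q = 386/29, so price P = 66 - 386/29 = 1528/29.

52.69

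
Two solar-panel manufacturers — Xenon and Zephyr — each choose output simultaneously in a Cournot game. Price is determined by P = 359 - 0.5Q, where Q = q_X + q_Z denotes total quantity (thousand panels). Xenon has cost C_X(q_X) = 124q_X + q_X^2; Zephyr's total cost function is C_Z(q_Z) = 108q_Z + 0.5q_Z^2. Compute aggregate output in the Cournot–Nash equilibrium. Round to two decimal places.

Xenon's profit: π_X = (359 - 0.5Q)q_X - (124q_X + q_X²). Setting ∂π_X/∂q_X = 0: 235 - 3q_X - (1/2)(q_Z) = 0.
Zephyr's first-order condition: 251 - 2q_Z - (1/2)(q_X) = 0.
Best responses: q_X = (235 - (1/2)q_Z)/3, q_Z = (251 - (1/2)q_X)/2.
Substituting one into the other gives q_X = 1378/23 and q_Z = 110.5217.
Total output Q = 1378/23 + 110.5217 = 170.4348.

170.43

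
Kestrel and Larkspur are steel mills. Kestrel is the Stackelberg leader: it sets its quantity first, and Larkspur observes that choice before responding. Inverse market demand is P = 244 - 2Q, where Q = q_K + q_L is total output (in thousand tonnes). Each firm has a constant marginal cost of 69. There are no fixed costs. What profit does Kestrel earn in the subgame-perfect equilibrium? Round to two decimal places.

1914.06

Solve by backward induction. Given q_K, the follower Larkspur maximises π_L = (244 - 2q_K - 2q_L)q_L - 69q_L.
Setting the follower's marginal profit to zero, 175 - 2q_K - 4q_L = 0, i.e. q_L = (175 - 2q_K)/4.
Kestrel substitutes q_L(q_K) into its own profit: π_K = q_K(244 - 2q_K - (175 - 2q_K)/2) - 69q_K = (313/2 - q_K)q_K - 69q_K.
Maximising: ∂π_K/∂q_K = 175/2 - 2q_K = 0, giving q_K = 175/4.
Then q_L = (175 - 2·(175/4))/4 = 175/8.
Price P = 244 - 2·(525/8) = 451/4.
Kestrel's profit: (451/4 - 69)·(175/4) = 1914.0625.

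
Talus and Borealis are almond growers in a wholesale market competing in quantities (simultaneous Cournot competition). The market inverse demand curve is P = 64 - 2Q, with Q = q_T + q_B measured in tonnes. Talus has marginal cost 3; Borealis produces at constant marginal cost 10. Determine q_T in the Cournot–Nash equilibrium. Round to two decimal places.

11.33

Talus's profit: π_T = (64 - 2Q)q_T - (3q_T). Setting ∂π_T/∂q_T = 0: 61 - 4q_T - 2(q_B) = 0.
Borealis's profit: π_B = (64 - 2Q)q_B - (10q_B). Setting ∂π_B/∂q_B = 0: 54 - 4q_B - 2(q_T) = 0.
So q_T = (61 - 2q_B)/4 and q_B = (54 - 2q_T)/4.
Substituting one into the other gives q_T = 34/3 and q_B = 47/6.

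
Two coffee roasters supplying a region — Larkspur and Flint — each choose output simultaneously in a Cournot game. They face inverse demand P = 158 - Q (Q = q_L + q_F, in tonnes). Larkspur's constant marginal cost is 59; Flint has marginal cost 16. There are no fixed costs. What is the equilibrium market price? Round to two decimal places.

77.67

Larkspur's profit: π_L = (158 - Q)q_L - (59q_L). Setting ∂π_L/∂q_L = 0: 99 - 2q_L - (q_F) = 0.
Flint's first-order condition: 142 - 2q_F - (q_L) = 0.
Best responses: q_L = (99 - q_F)/2, q_F = (142 - q_L)/2.
Substituting one into the other gives q_L = 56/3 and q_F = 185/3.
Total output Q = 241/3, so price P = 158 - 241/3 = 233/3.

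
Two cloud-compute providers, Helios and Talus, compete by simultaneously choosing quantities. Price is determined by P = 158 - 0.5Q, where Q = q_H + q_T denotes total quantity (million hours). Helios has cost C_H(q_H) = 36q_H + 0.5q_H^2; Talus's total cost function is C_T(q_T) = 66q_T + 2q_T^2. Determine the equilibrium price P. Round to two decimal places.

Helios's profit: π_H = (158 - 0.5Q)q_H - (36q_H + (1/2)q_H²). Setting ∂π_H/∂q_H = 0: 122 - 2q_H - (1/2)(q_T) = 0.
Talus's first-order condition: 92 - 5q_T - (1/2)(q_H) = 0.
Best responses: q_H = (122 - (1/2)q_T)/2, q_T = (92 - (1/2)q_H)/5.
Solving the pair: q_H = 752/13, q_T = 164/13.
Total output Q = 916/13, so price P = 158 - (1/2)·(916/13) = 1596/13.

122.77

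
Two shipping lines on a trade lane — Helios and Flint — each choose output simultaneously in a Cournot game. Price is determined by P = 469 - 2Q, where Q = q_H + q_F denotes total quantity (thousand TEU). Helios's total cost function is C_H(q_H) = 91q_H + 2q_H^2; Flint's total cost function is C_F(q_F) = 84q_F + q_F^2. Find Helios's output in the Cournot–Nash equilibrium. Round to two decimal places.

34.05

Helios's profit: π_H = (469 - 2Q)q_H - (91q_H + 2q_H²). Setting ∂π_H/∂q_H = 0: 378 - 8q_H - 2(q_F) = 0.
Flint's first-order condition: 385 - 6q_F - 2(q_H) = 0.
So q_H = (378 - 2q_F)/8 and q_F = (385 - 2q_H)/6.
Substituting one into the other gives q_H = 749/22 and q_F = 581/11.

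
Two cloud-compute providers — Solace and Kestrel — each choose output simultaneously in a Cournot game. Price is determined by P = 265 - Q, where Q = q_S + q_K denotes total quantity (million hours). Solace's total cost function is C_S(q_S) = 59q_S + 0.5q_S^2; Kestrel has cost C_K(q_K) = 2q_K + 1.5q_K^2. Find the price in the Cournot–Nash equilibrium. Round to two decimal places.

Solace's profit: π_S = (265 - Q)q_S - (59q_S + (1/2)q_S²). Setting ∂π_S/∂q_S = 0: 206 - 3q_S - (q_K) = 0.
Kestrel's first-order condition: 263 - 5q_K - (q_S) = 0.
So q_S = (206 - q_K)/3 and q_K = (263 - q_S)/5.
Substituting one into the other gives q_S = 767/14 and q_K = 583/14.
Total output Q = 675/7, so price P = 265 - 675/7 = 1180/7.

168.57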